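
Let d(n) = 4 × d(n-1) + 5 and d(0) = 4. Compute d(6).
Computing step by step:
d(0) = 4
d(1) = 4 × 4 + 5 = 21
d(2) = 4 × 21 + 5 = 89
d(3) = 4 × 89 + 5 = 361
d(4) = 4 × 361 + 5 = 1449
d(5) = 4 × 1449 + 5 = 5801
d(6) = 4 × 5801 + 5 = 23209

23209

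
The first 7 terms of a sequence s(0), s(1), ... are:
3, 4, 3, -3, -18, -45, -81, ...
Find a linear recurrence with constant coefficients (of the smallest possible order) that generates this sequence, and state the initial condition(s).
Look for the lowest-order linear relation among consecutive terms.
Observation: s(n) - 3·s(n-1) - (-3)·s(n-2) = 0 holds for the shown terms, and no order-1 relation s(n) = α·s(n-1) + β fits.
Check at n=3: 3·3 + (-3)·4 = -3. ✓

s(n) = 3s(n-1) - 3s(n-2), s(0) = 3, s(1) = 4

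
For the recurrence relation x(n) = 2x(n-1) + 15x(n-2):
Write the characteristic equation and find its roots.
Substitute x(n) = rⁿ and divide through by rⁿ⁻²: r² - 2r - 15 = 0
Factor: (r - 5)(r + 3) = 0, so r = 5, -3.
General solution: x(n) = A·5ⁿ + B·(-3)ⁿ

Characteristic: r² - 2r - 15 = 0, Roots: r = 5, -3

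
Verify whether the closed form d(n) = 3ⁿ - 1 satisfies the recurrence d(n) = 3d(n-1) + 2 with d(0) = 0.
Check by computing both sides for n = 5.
From the recurrence with d(0) = 0:
  d(0) = 0, d(1) = 2, d(2) = 8, d(3) = 26, d(4) = 80, d(5) = 242
  so the recurrence gives d(5) = 242.
From the proposed closed form d(n) = 3ⁿ - 1:
  d(5) = 242.
Both sides give 242 at n = 5, and the initial condition(s) match, so the closed form is consistent.

Yes, the closed form is correct.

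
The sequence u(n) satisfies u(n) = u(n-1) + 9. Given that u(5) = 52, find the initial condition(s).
u(5) = u(0) + 5·9, so u(0) = 52 - 45 = 7.

u(0) = 7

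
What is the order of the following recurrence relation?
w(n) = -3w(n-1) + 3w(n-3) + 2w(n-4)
The order is the largest lag k for which w(n-k) appears. Here the deepest term is w(n-4), so the order is 4.

Order 4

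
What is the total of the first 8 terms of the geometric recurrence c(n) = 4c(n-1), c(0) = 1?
Computing the sequence terms: 1, 4, 16, 64, 256, 1024, 4096, 16384
Adding these values together:

21845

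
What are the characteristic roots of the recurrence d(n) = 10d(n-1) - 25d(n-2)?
Substitute d(n) = rⁿ and divide through by rⁿ⁻²: r² - 10r + 25 = 0
Factor: (r - 5)² = 0, so r = 5 (double root).
General solution: d(n) = (A + Bn)·5ⁿ

Characteristic: r² - 10r + 25 = 0, Roots: r = 5 (double root)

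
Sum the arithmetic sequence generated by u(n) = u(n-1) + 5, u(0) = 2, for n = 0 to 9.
Computing the sequence terms: 2, 7, 12, 17, 22, 27, 32, 37, 42, 47
Adding these values together:

245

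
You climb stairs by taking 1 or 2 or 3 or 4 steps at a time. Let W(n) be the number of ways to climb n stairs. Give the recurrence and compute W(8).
Condition on the size of the last step (1 to 4): before it there were n-1, …, n-4 stairs climbed, and these cases are disjoint, so W(n) = W(n-1) + W(n-2) + W(n-3) + W(n-4) (order-4 linear recurrence).
Initial conditions by direct count (compositions of i into parts ≤ 4): W(1) = 1; W(2) = 2; W(3) = 4; W(4) = 8.
Iterating the recurrence: W(5) = 15, W(6) = 29, W(7) = 56, W(8) = 108.

W(n) = W(n-1) + W(n-2) + W(n-3) + W(n-4), W(1) = 1, W(2) = 2, W(3) = 4, W(4) = 8; W(8) = 108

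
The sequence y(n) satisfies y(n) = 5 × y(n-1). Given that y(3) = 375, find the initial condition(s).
In general y(n) = 5ⁿ · y(0). At n = 3: y(0) = y(3) / 5^3 = 375 / 125 = 3.

y(0) = 3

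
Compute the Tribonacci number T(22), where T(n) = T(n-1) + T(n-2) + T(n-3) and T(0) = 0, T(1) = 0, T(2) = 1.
Computing the sequence terms:
0, 0, 1, 1, 2, 4, 7, 13, 24, 44, 81, 149, 274, 504, 927, 1705, 3136, 5768, 10609, 19513, 35890, 66012, 121415

121415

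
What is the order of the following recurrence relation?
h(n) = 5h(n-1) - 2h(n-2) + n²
The order is the largest lag k for which h(n-k) appears. Here the deepest term is h(n-2) (the n² term is non-homogeneous and does not affect the order), so the order is 2.

Order 2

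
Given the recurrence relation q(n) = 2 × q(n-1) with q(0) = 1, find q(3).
Computing step by step:
q(0) = 1
q(1) = 2 × 1 = 2
q(2) = 2 × 2 = 4
q(3) = 2 × 4 = 8

8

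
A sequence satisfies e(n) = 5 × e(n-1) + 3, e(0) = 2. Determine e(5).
Computing step by step:
e(0) = 2
e(1) = 5 × 2 + 3 = 13
e(2) = 5 × 13 + 3 = 68
e(3) = 5 × 68 + 3 = 343
e(4) = 5 × 343 + 3 = 1718
e(5) = 5 × 1718 + 3 = 8593

8593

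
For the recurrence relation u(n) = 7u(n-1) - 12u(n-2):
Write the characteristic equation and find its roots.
Substitute u(n) = rⁿ and divide through by rⁿ⁻²: r² - 7r + 12 = 0
Factor: (r - 4)(r - 3) = 0, so r = 4, 3.
General solution: u(n) = A·4ⁿ + B·3ⁿ

Characteristic: r² - 7r + 12 = 0, Roots: r = 4, 3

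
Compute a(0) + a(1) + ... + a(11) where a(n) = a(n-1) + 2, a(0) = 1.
Computing the sequence terms: 1, 3, 5, 7, 9, 11, 13, 15, 17, 19, 21, 23
Adding these values together:

144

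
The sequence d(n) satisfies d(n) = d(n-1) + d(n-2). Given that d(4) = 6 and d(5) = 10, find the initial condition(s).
Work backwards using d(k) = d(k+2) - d(k+1):
d(3) = d(5) - d(4) = 10 - 6 = 4
d(2) = d(4) - d(3) = 6 - 4 = 2
d(1) = d(3) - d(2) = 4 - 2 = 2
d(0) = d(2) - d(1) = 2 - 2 = 0

d(0) = 0, d(1) = 2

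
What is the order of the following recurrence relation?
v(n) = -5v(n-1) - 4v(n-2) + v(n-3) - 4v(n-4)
The order is the largest lag k for which v(n-k) appears. Here the deepest term is v(n-4), so the order is 4.

Order 4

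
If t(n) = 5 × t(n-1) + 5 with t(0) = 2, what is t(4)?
Computing step by step:
t(0) = 2
t(1) = 5 × 2 + 5 = 15
t(2) = 5 × 15 + 5 = 80
t(3) = 5 × 80 + 5 = 405
t(4) = 5 × 405 + 5 = 2030

2030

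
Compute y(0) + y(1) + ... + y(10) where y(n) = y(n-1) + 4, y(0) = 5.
Computing the sequence terms: 5, 9, 13, 17, 21, 25, 29, 33, 37, 41, 45
Adding these values together:

275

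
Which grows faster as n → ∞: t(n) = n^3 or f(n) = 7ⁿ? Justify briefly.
Comparing growth rates:
Growth-rate hierarchy: log n ≺ any polynomial ≺ any exponential cⁿ (c>1) ≺ n! ≺ nⁿ.
exponential base 7 dominates polynomial degree 3 asymptotically.

f(n) grows faster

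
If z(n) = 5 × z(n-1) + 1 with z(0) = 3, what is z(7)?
Computing step by step:
z(0) = 3
z(1) = 5 × 3 + 1 = 16
z(2) = 5 × 16 + 1 = 81
z(3) = 5 × 81 + 1 = 406
z(4) = 5 × 406 + 1 = 2031
z(5) = 5 × 2031 + 1 = 10156
z(6) = 5 × 10156 + 1 = 50781
z(7) = 5 × 50781 + 1 = 253906

253906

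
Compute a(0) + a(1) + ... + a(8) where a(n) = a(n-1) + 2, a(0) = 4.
Computing the sequence terms: 4, 6, 8, 10, 12, 14, 16, 18, 20
Adding these values together:

108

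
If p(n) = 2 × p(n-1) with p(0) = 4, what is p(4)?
Computing step by step:
p(0) = 4
p(1) = 2 × 4 = 8
p(2) = 2 × 8 = 16
p(3) = 2 × 16 = 32
p(4) = 2 × 32 = 64

64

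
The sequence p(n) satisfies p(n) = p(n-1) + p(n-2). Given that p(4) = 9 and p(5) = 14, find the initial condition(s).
Work backwards using p(k) = p(k+2) - p(k+1):
p(3) = p(5) - p(4) = 14 - 9 = 5
p(2) = p(4) - p(3) = 9 - 5 = 4
p(1) = p(3) - p(2) = 5 - 4 = 1
p(0) = p(2) - p(1) = 4 - 1 = 3

p(0) = 3, p(1) = 1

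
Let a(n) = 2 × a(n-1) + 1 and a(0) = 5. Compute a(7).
Computing step by step:
a(0) = 5
a(1) = 2 × 5 + 1 = 11
a(2) = 2 × 11 + 1 = 23
a(3) = 2 × 23 + 1 = 47
a(4) = 2 × 47 + 1 = 95
a(5) = 2 × 95 + 1 = 191
a(6) = 2 × 191 + 1 = 383
a(7) = 2 × 383 + 1 = 767

767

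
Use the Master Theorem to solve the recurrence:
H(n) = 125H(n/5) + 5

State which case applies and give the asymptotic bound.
Master Theorem template: H(n) = a·H(n/b) + f(n).
Here: a=125, b=5, f(n)=5
Compute log_b(a) = log_5(125) = 3.
f(n) = 5 = O(n^(3-ε)) with ε = 3. Case 1: H(n) = Θ(n^log_b(a)) = Θ(n^3).

Case 1: H(n) = Θ(n^3)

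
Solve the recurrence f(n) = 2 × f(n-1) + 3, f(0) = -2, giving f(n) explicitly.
Recurrence: f(n) = 2 × f(n-1) + 3, initial: f(0) = -2.
Try f(n) = A·2ⁿ + C. Substituting: A·2ⁿ + C = 2(A·2ⁿ⁻¹ + C) + 3 = A·2ⁿ + 2C + 3, so C = 2C + 3, giving C = -3. Then f(0) = A - 3 = -2 gives A = 1.

f(n) = 2ⁿ - 3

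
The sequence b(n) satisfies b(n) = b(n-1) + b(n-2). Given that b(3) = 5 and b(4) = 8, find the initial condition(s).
Work backwards using b(k) = b(k+2) - b(k+1):
b(2) = b(4) - b(3) = 8 - 5 = 3
b(1) = b(3) - b(2) = 5 - 3 = 2
b(0) = b(2) - b(1) = 3 - 2 = 1

b(0) = 1, b(1) = 2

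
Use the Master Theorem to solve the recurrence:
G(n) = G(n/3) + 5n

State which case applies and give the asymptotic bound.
Master Theorem template: G(n) = a·G(n/b) + f(n).
Here: a=1, b=3, f(n)=5n
Compute log_b(a) = log_3(1) = 0.
f(n) = 5n = Ω(n^(0+ε)) with ε = 1, and the regularity condition holds (a·f(n/b) = (a/b^1)·f(n) with a/b^1 = 3^-1 < 1). Case 3: G(n) = Θ(f(n)) = Θ(n).

Case 3: G(n) = Θ(n)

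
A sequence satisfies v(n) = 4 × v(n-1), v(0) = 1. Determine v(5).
Computing step by step:
v(0) = 1
v(1) = 4 × 1 = 4
v(2) = 4 × 4 = 16
v(3) = 4 × 16 = 64
v(4) = 4 × 64 = 256
v(5) = 4 × 256 = 1024

1024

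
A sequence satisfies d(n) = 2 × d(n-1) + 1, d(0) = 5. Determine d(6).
Computing step by step:
d(0) = 5
d(1) = 2 × 5 + 1 = 11
d(2) = 2 × 11 + 1 = 23
d(3) = 2 × 23 + 1 = 47
d(4) = 2 × 47 + 1 = 95
d(5) = 2 × 95 + 1 = 191
d(6) = 2 × 191 + 1 = 383

383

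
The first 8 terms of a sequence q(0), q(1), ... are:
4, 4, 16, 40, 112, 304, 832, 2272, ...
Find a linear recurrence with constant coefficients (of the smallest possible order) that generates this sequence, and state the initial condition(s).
Look for the lowest-order linear relation among consecutive terms.
Observation: q(n) - 2·q(n-1) - (2)·q(n-2) = 0 holds for the shown terms, and no order-1 relation q(n) = α·q(n-1) + β fits.
Check at n=3: 2·16 + (2)·4 = 40. ✓

q(n) = 2q(n-1) + 2q(n-2), q(0) = 4, q(1) = 4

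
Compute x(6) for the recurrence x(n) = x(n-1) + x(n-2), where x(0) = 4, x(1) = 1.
Computing the sequence terms:
4, 1, 5, 6, 11, 17, 28

28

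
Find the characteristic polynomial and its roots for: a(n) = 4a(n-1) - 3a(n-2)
Substitute a(n) = rⁿ and divide through by rⁿ⁻²: r² - 4r + 3 = 0
Factor: (r - 3)(r - 1) = 0, so r = 3, 1.
General solution: a(n) = A·3ⁿ + B·1ⁿ

Characteristic: r² - 4r + 3 = 0, Roots: r = 3, 1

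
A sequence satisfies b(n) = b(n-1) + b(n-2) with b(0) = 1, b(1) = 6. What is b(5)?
Computing the sequence terms:
1, 6, 7, 13, 20, 33

33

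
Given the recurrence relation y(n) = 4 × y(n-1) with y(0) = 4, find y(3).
Computing step by step:
y(0) = 4
y(1) = 4 × 4 = 16
y(2) = 4 × 16 = 64
y(3) = 4 × 64 = 256

256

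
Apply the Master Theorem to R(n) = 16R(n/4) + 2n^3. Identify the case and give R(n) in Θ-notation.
Master Theorem template: R(n) = a·R(n/b) + f(n).
Here: a=16, b=4, f(n)=2n^3
Compute log_b(a) = log_4(16) = 2.
f(n) = 2n^3 = Ω(n^(2+ε)) with ε = 1, and the regularity condition holds (a·f(n/b) = (a/b^3)·f(n) with a/b^3 = 4^-1 < 1). Case 3: R(n) = Θ(f(n)) = Θ(n^3).

Case 3: R(n) = Θ(n^3)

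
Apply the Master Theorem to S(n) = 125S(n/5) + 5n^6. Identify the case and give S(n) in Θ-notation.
Master Theorem template: S(n) = a·S(n/b) + f(n).
Here: a=125, b=5, f(n)=5n^6
Compute log_b(a) = log_5(125) = 3.
f(n) = 5n^6 = Ω(n^(3+ε)) with ε = 3, and the regularity condition holds (a·f(n/b) = (a/b^6)·f(n) with a/b^6 = 5^-3 < 1). Case 3: S(n) = Θ(f(n)) = Θ(n^6).

Case 3: S(n) = Θ(n^6)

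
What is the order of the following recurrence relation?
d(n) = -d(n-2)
The order is the largest lag k for which d(n-k) appears. Here the deepest term is d(n-2), so the order is 2.

Order 2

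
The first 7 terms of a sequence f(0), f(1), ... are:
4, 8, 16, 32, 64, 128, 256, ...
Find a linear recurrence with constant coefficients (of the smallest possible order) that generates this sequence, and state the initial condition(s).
Look for the lowest-order linear relation among consecutive terms.
Observation: each term is 2× the previous.
Check at n=2: 2·8 = 16. ✓

f(n) = 2 × f(n-1), f(0) = 4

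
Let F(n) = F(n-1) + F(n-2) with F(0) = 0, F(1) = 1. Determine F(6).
Computing the sequence terms:
0, 1, 1, 2, 3, 5, 8

8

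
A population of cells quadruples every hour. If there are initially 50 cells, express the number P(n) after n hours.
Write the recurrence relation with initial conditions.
Each hour multiplies the count by 4, so the count after n hours depends only on the count after n-1 hours: P(n) = 4 × P(n-1). The starting count gives P(0) = 50.
Unrolling n times gives the closed form P(n) = 50 × 4ⁿ.

P(n) = 4 × P(n-1), P(0) = 50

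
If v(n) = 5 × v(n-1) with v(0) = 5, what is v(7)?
Computing step by step:
v(0) = 5
v(1) = 5 × 5 = 25
v(2) = 5 × 25 = 125
v(3) = 5 × 125 = 625
v(4) = 5 × 625 = 3125
v(5) = 5 × 3125 = 15625
v(6) = 5 × 15625 = 78125
v(7) = 5 × 78125 = 390625

390625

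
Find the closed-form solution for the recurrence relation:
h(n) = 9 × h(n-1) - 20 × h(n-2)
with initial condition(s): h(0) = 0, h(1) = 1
Recurrence: h(n) = 9 × h(n-1) - 20 × h(n-2), initial: h(0) = 0, h(1) = 1.
Characteristic equation: r² - 9r + 20 = 0, which factors as (r - 5)(r - 4) = 0, so r = 5, 4. General solution h(n) = A·5ⁿ + B·4ⁿ. From h(0) = 0: A + B = 0. From h(1) = 1: 5A + 4B = 1. Solving gives A = 1, B = -1.

h(n) = 5ⁿ - 4ⁿ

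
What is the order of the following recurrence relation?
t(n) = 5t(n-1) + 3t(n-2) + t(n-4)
The order is the largest lag k for which t(n-k) appears. Here the deepest term is t(n-4), so the order is 4.

Order 4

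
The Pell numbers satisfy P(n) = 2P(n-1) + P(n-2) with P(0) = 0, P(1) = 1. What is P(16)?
Computing the sequence terms:
0, 1, 2, 5, 12, 29, 70, 169, 408, 985, 2378, 5741, 13860, 33461, 80782, 195025, 470832

470832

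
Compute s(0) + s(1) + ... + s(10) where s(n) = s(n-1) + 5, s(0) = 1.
Computing the sequence terms: 1, 6, 11, 16, 21, 26, 31, 36, 41, 46, 51
Adding these values together:

286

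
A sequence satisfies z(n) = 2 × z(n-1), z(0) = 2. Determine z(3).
Computing step by step:
z(0) = 2
z(1) = 2 × 2 = 4
z(2) = 2 × 4 = 8
z(3) = 2 × 8 = 16

16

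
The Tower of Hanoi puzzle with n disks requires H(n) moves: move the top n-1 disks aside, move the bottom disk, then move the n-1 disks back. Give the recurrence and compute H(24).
Moving n disks = move the top n-1 disks aside (H(n-1) moves) + move the largest disk (1 move) + move the n-1 disks back on top (H(n-1) moves), so H(n) = 2H(n-1) + 1, with H(1) = 1 (a single disk takes one move).
First terms: 1, 3, 7, 15, 31, 63, … — each is one less than a power of 2. Indeed H(n) + 1 = 2(H(n-1) + 1) with H(1) + 1 = 2, so H(n) + 1 = 2ⁿ and H(n) = 2ⁿ - 1.
Hence H(24) = 2^24 - 1 = 16777216 - 1 = 16777215.

H(n) = 2H(n-1) + 1, H(1) = 1; H(24) = 16777215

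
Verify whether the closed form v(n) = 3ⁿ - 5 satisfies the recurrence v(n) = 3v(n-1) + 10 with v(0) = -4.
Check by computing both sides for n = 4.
From the recurrence with v(0) = -4:
  v(0) = -4, v(1) = -2, v(2) = 4, v(3) = 22, v(4) = 76
  so the recurrence gives v(4) = 76.
From the proposed closed form v(n) = 3ⁿ - 5:
  v(4) = 76.
Both sides give 76 at n = 4, and the initial condition(s) match, so the closed form is consistent.

Yes, the closed form is correct.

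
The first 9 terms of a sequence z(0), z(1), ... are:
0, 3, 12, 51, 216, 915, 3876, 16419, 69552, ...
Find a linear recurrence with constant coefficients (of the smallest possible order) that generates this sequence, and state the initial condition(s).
Look for the lowest-order linear relation among consecutive terms.
Observation: z(n) - 4·z(n-1) - (1)·z(n-2) = 0 holds for the shown terms, and no order-1 relation z(n) = α·z(n-1) + β fits.
Check at n=3: 4·12 + (1)·3 = 51. ✓

z(n) = 4z(n-1) + z(n-2), z(0) = 0, z(1) = 3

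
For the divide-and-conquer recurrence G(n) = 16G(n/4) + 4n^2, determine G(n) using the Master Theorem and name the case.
Master Theorem template: G(n) = a·G(n/b) + f(n).
Here: a=16, b=4, f(n)=4n^2
Compute log_b(a) = log_4(16) = 2.
f(n) = 4n^2 = Θ(n^2). Case 2: G(n) = Θ(n^2 log n).

Case 2: G(n) = Θ(n^2 log n)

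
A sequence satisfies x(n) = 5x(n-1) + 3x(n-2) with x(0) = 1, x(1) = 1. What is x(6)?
Computing the sequence terms:
1, 1, 8, 43, 239, 1324, 7337

7337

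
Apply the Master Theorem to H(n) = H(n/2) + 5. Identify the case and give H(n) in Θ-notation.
Master Theorem template: H(n) = a·H(n/b) + f(n).
Here: a=1, b=2, f(n)=5
Compute log_b(a) = log_2(1) = 0.
f(n) = 5 = Θ(1). Case 2: H(n) = Θ(log n).

Case 2: H(n) = Θ(log n)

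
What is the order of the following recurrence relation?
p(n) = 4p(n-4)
The order is the largest lag k for which p(n-k) appears. Here the deepest term is p(n-4), so the order is 4.

Order 4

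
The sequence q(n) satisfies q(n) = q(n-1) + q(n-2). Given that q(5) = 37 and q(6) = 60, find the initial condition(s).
Work backwards using q(k) = q(k+2) - q(k+1):
q(4) = q(6) - q(5) = 60 - 37 = 23
q(3) = q(5) - q(4) = 37 - 23 = 14
q(2) = q(4) - q(3) = 23 - 14 = 9
q(1) = q(3) - q(2) = 14 - 9 = 5
q(0) = q(2) - q(1) = 9 - 5 = 4

q(0) = 4, q(1) = 5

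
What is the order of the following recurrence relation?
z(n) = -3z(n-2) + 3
The order is the largest lag k for which z(n-k) appears. Here the deepest term is z(n-2) (the 3 term is non-homogeneous and does not affect the order), so the order is 2.

Order 2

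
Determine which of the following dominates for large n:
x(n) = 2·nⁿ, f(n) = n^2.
Comparing growth rates:
Growth-rate hierarchy: log n ≺ any polynomial ≺ any exponential cⁿ (c>1) ≺ n! ≺ nⁿ.
super-exponential nⁿ dominates polynomial degree 2 asymptotically.

x(n) grows faster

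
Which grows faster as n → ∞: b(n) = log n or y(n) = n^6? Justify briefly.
Comparing growth rates:
Growth-rate hierarchy: log n ≺ any polynomial ≺ any exponential cⁿ (c>1) ≺ n! ≺ nⁿ.
polynomial degree 6 dominates logarithmic asymptotically.

y(n) grows faster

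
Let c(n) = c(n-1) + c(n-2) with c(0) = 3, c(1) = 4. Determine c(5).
Computing the sequence terms:
3, 4, 7, 11, 18, 29

29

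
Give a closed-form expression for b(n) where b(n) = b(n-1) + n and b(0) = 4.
Recurrence: b(n) = b(n-1) + n, initial: b(0) = 4.
Telescoping: b(n) = b(0) + Σᵢ₌₁ⁿ i = 4 + n(n+1)/2.

b(n) = n(n+1)/2 + 4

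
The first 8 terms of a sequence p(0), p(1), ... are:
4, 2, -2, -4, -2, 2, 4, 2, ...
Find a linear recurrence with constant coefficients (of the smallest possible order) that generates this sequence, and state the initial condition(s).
Look for the lowest-order linear relation among consecutive terms.
Observation: p(n) - 1·p(n-1) - (-1)·p(n-2) = 0 holds for the shown terms, and no order-1 relation p(n) = α·p(n-1) + β fits.
Check at n=3: 1·-2 + (-1)·2 = -4. ✓

p(n) = p(n-1) - p(n-2), p(0) = 4, p(1) = 2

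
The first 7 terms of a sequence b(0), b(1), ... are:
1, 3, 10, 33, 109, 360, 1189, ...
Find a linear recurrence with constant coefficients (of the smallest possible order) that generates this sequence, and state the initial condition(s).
Look for the lowest-order linear relation among consecutive terms.
Observation: b(n) - 3·b(n-1) - (1)·b(n-2) = 0 holds for the shown terms, and no order-1 relation b(n) = α·b(n-1) + β fits.
Check at n=3: 3·10 + (1)·3 = 33. ✓

b(n) = 3b(n-1) + b(n-2), b(0) = 1, b(1) = 3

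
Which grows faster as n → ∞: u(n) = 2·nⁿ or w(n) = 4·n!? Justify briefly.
Comparing growth rates:
Growth-rate hierarchy: log n ≺ any polynomial ≺ any exponential cⁿ (c>1) ≺ n! ≺ nⁿ.
super-exponential nⁿ dominates factorial asymptotically.

u(n) grows faster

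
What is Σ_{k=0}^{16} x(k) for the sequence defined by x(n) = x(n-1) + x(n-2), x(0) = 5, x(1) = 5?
Computing the sequence terms: 5, 5, 10, 15, 25, 40, 65, 105, 170, 275, 445, 720, 1165, 1885, 3050, 4935, 7985
Adding these values together:

20900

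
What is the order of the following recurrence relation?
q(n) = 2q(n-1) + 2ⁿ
The order is the largest lag k for which q(n-k) appears. Here the deepest term is q(n-1) (the 2ⁿ term is non-homogeneous and does not affect the order), so the order is 1.

Order 1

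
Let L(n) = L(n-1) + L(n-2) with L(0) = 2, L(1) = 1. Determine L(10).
Computing the sequence terms:
2, 1, 3, 4, 7, 11, 18, 29, 47, 76, 123

123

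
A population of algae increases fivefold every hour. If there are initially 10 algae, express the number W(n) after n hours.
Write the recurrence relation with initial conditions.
Each hour multiplies the count by 5, so the count after n hours depends only on the count after n-1 hours: W(n) = 5 × W(n-1). The starting count gives W(0) = 10.
Unrolling n times gives the closed form W(n) = 10 × 5ⁿ.

W(n) = 5 × W(n-1), W(0) = 10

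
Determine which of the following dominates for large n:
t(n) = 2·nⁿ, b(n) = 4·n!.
Comparing growth rates:
Growth-rate hierarchy: log n ≺ any polynomial ≺ any exponential cⁿ (c>1) ≺ n! ≺ nⁿ.
super-exponential nⁿ dominates factorial asymptotically.

t(n) grows faster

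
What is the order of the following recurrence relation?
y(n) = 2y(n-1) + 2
The order is the largest lag k for which y(n-k) appears. Here the deepest term is y(n-1) (the 2 term is non-homogeneous and does not affect the order), so the order is 1.

Order 1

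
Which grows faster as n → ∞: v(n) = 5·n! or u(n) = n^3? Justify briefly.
Comparing growth rates:
Growth-rate hierarchy: log n ≺ any polynomial ≺ any exponential cⁿ (c>1) ≺ n! ≺ nⁿ.
factorial dominates polynomial degree 3 asymptotically.

v(n) grows faster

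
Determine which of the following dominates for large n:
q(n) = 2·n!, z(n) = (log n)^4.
Comparing growth rates:
Growth-rate hierarchy: log n ≺ any polynomial ≺ any exponential cⁿ (c>1) ≺ n! ≺ nⁿ.
factorial dominates polylogarithmic (log n)^4 asymptotically.

q(n) grows faster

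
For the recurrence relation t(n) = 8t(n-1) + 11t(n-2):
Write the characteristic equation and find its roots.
Substitute t(n) = rⁿ and divide through by rⁿ⁻²: r² - 8r - 11 = 0
Discriminant: 8² + 4·11 = 108, not a perfect square, so by the quadratic formula r = (8 ± √108)/2.
General solution: t(n) = A·r₁ⁿ + B·r₂ⁿ where r₁,r₂ = (8 ± √108)/2

Characteristic: r² - 8r - 11 = 0, Roots: r = (8 ± √108)/2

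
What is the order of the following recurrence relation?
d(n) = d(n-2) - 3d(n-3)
The order is the largest lag k for which d(n-k) appears. Here the deepest term is d(n-3), so the order is 3.

Order 3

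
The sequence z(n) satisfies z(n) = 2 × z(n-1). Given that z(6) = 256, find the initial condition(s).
In general z(n) = 2ⁿ · z(0). At n = 6: z(0) = z(6) / 2^6 = 256 / 64 = 4.

z(0) = 4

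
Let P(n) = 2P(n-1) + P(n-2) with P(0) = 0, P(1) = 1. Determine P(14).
Computing the sequence terms:
0, 1, 2, 5, 12, 29, 70, 169, 408, 985, 2378, 5741, 13860, 33461, 80782

80782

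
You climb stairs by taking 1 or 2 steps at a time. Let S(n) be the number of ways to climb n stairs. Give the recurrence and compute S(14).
Condition on the size of the last step (1 to 2): before it there were n-1, …, n-2 stairs climbed, and these cases are disjoint, so S(n) = S(n-1) + S(n-2) (Fibonacci-type sequence).
Initial conditions by direct count (compositions of i into parts ≤ 2): S(1) = 1; S(2) = 2.
Iterating the recurrence: S(3) = 3, S(4) = 5, S(5) = 8, S(6) = 13, S(7) = 21, S(8) = 34, S(9) = 55, S(10) = 89, S(11) = 144, S(12) = 233, S(13) = 377, S(14) = 610.

S(n) = S(n-1) + S(n-2), S(1) = 1, S(2) = 2; S(14) = 610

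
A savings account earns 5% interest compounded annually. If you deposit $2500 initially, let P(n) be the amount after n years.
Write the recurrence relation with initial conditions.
Each year the balance grows by 5%, i.e. is multiplied by 1 + 5/100 = 1.05, so P(n) = 1.05 × P(n-1). The initial deposit gives P(0) = 2500.
Unrolling gives the closed form P(n) = 2500 × (1.05)ⁿ.

P(n) = 1.05 × P(n-1), P(0) = 2500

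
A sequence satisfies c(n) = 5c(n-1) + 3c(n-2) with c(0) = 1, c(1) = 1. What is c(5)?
Computing the sequence terms:
1, 1, 8, 43, 239, 1324

1324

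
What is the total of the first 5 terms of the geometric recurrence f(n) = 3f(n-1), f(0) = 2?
Computing the sequence terms: 2, 6, 18, 54, 162
Adding these values together:

242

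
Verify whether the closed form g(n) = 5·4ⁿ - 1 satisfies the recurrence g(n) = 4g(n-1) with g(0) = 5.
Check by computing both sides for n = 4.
From the recurrence with g(0) = 5:
  g(0) = 5, g(1) = 20, g(2) = 80, g(3) = 320, g(4) = 1280
  so the recurrence gives g(4) = 1280.
From the proposed closed form g(n) = 5·4ⁿ - 1:
  g(4) = 1279.
The recurrence gives 1280 but the closed form gives 1279, so the closed form does not satisfy the recurrence.

No, the closed form is incorrect.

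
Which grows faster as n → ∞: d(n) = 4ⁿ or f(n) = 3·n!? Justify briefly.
Comparing growth rates:
Growth-rate hierarchy: log n ≺ any polynomial ≺ any exponential cⁿ (c>1) ≺ n! ≺ nⁿ.
factorial dominates exponential base 4 asymptotically.

f(n) grows faster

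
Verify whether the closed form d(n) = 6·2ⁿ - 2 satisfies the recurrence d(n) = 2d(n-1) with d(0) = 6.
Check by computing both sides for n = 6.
From the recurrence with d(0) = 6:
  d(0) = 6, d(1) = 12, d(2) = 24, d(3) = 48, d(4) = 96, d(5) = 192, d(6) = 384
  so the recurrence gives d(6) = 384.
From the proposed closed form d(n) = 6·2ⁿ - 2:
  d(6) = 382.
The recurrence gives 384 but the closed form gives 382, so the closed form does not satisfy the recurrence.

No, the closed form is incorrect.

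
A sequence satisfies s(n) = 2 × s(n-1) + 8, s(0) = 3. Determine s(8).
Computing step by step:
s(0) = 3
s(1) = 2 × 3 + 8 = 14
s(2) = 2 × 14 + 8 = 36
s(3) = 2 × 36 + 8 = 80
s(4) = 2 × 80 + 8 = 168
s(5) = 2 × 168 + 8 = 344
s(6) = 2 × 344 + 8 = 696
s(7) = 2 × 696 + 8 = 1400
s(8) = 2 × 1400 + 8 = 2808

2808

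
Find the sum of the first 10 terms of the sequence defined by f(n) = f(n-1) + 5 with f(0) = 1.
Computing the sequence terms: 1, 6, 11, 16, 21, 26, 31, 36, 41, 46
Adding these values together:

235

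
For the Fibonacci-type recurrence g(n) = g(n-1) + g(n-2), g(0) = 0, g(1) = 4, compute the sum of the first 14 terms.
Computing the sequence terms: 0, 4, 4, 8, 12, 20, 32, 52, 84, 136, 220, 356, 576, 932
Adding these values together:

2436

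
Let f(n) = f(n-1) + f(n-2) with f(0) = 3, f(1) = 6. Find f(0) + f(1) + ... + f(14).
Computing the sequence terms: 3, 6, 9, 15, 24, 39, 63, 102, 165, 267, 432, 699, 1131, 1830, 2961
Adding these values together:

7746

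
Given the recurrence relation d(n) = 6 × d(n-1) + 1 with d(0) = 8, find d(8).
Computing step by step:
d(0) = 8
d(1) = 6 × 8 + 1 = 49
d(2) = 6 × 49 + 1 = 295
d(3) = 6 × 295 + 1 = 1771
d(4) = 6 × 1771 + 1 = 10627
d(5) = 6 × 10627 + 1 = 63763
d(6) = 6 × 63763 + 1 = 382579
d(7) = 6 × 382579 + 1 = 2295475
d(8) = 6 × 2295475 + 1 = 13772851

13772851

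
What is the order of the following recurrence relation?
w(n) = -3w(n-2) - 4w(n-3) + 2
The order is the largest lag k for which w(n-k) appears. Here the deepest term is w(n-3) (the 2 term is non-homogeneous and does not affect the order), so the order is 3.

Order 3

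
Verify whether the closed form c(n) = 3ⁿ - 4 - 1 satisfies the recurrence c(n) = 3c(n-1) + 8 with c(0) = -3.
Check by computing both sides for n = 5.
From the recurrence with c(0) = -3:
  c(0) = -3, c(1) = -1, c(2) = 5, c(3) = 23, c(4) = 77, c(5) = 239
  so the recurrence gives c(5) = 239.
From the proposed closed form c(n) = 3ⁿ - 4 - 1:
  c(5) = 238.
The recurrence gives 239 but the closed form gives 238, so the closed form does not satisfy the recurrence.

No, the closed form is incorrect.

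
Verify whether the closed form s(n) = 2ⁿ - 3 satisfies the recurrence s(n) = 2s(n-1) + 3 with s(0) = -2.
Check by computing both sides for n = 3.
From the recurrence with s(0) = -2:
  s(0) = -2, s(1) = -1, s(2) = 1, s(3) = 5
  so the recurrence gives s(3) = 5.
From the proposed closed form s(n) = 2ⁿ - 3:
  s(3) = 5.
Both sides give 5 at n = 3, and the initial condition(s) match, so the closed form is consistent.

Yes, the closed form is correct.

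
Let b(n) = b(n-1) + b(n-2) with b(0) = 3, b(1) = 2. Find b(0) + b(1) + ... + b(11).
Computing the sequence terms: 3, 2, 5, 7, 12, 19, 31, 50, 81, 131, 212, 343
Adding these values together:

896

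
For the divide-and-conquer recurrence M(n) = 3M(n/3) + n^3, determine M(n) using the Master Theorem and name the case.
Master Theorem template: M(n) = a·M(n/b) + f(n).
Here: a=3, b=3, f(n)=n^3
Compute log_b(a) = log_3(3) = 1.
f(n) = n^3 = Ω(n^(1+ε)) with ε = 2, and the regularity condition holds (a·f(n/b) = (a/b^3)·f(n) with a/b^3 = 3^-2 < 1). Case 3: M(n) = Θ(f(n)) = Θ(n^3).

Case 3: M(n) = Θ(n^3)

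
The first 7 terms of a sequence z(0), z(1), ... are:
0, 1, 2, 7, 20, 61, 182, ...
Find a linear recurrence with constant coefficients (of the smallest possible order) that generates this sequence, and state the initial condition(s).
Look for the lowest-order linear relation among consecutive terms.
Observation: z(n) - 2·z(n-1) - (3)·z(n-2) = 0 holds for the shown terms, and no order-1 relation z(n) = α·z(n-1) + β fits.
Check at n=3: 2·2 + (3)·1 = 7. ✓

z(n) = 2z(n-1) + 3z(n-2), z(0) = 0, z(1) = 1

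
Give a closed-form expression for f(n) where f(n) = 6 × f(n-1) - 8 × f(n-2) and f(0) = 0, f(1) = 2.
Recurrence: f(n) = 6 × f(n-1) - 8 × f(n-2), initial: f(0) = 0, f(1) = 2.
Characteristic equation: r² - 6r + 8 = 0, which factors as (r - 4)(r - 2) = 0, so r = 4, 2. General solution f(n) = A·4ⁿ + B·2ⁿ. From f(0) = 0: A + B = 0. From f(1) = 2: 4A + 2B = 2. Solving gives A = 1, B = -1.

f(n) = 4ⁿ - 2ⁿ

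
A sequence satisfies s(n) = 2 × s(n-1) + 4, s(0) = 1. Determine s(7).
Computing step by step:
s(0) = 1
s(1) = 2 × 1 + 4 = 6
s(2) = 2 × 6 + 4 = 16
s(3) = 2 × 16 + 4 = 36
s(4) = 2 × 36 + 4 = 76
s(5) = 2 × 76 + 4 = 156
s(6) = 2 × 156 + 4 = 316
s(7) = 2 × 316 + 4 = 636

636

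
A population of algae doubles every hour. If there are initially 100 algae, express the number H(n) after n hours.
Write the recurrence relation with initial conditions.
Each hour multiplies the count by 2, so the count after n hours depends only on the count after n-1 hours: H(n) = 2 × H(n-1). The starting count gives H(0) = 100.
Unrolling n times gives the closed form H(n) = 100 × 2ⁿ.

H(n) = 2 × H(n-1), H(0) = 100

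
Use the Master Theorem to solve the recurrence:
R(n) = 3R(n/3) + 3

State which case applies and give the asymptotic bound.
Master Theorem template: R(n) = a·R(n/b) + f(n).
Here: a=3, b=3, f(n)=3
Compute log_b(a) = log_3(3) = 1.
f(n) = 3 = O(n^(1-ε)) with ε = 1. Case 1: R(n) = Θ(n^log_b(a)) = Θ(n).

Case 1: R(n) = Θ(n)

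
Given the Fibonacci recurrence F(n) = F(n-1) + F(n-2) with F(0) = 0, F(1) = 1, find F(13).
Computing the sequence terms:
0, 1, 1, 2, 3, 5, 8, 13, 21, 34, 55, 89, 144, 233

233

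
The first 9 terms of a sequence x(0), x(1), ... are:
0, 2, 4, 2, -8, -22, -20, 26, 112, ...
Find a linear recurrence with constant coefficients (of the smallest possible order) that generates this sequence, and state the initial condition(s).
Look for the lowest-order linear relation among consecutive terms.
Observation: x(n) - 2·x(n-1) - (-3)·x(n-2) = 0 holds for the shown terms, and no order-1 relation x(n) = α·x(n-1) + β fits.
Check at n=3: 2·4 + (-3)·2 = 2. ✓

x(n) = 2x(n-1) - 3x(n-2), x(0) = 0, x(1) = 2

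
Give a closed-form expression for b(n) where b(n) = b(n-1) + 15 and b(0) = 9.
Recurrence: b(n) = b(n-1) + 15, initial: b(0) = 9.
Each step adds 15, so b(n) = b(0) + 15n = 15n + 9.

b(n) = 15n + 9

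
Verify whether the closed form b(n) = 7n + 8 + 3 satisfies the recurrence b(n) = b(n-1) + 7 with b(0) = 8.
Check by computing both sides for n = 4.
From the recurrence with b(0) = 8:
  b(0) = 8, b(1) = 15, b(2) = 22, b(3) = 29, b(4) = 36
  so the recurrence gives b(4) = 36.
From the proposed closed form b(n) = 7n + 8 + 3:
  b(4) = 39.
The recurrence gives 36 but the closed form gives 39, so the closed form does not satisfy the recurrence.

No, the closed form is incorrect.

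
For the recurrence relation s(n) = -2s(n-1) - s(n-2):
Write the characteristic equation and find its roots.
Substitute s(n) = rⁿ and divide through by rⁿ⁻²: r² + 2r + 1 = 0
Factor: (r + 1)² = 0, so r = -1 (double root).
General solution: s(n) = (A + Bn)·(-1)ⁿ

Characteristic: r² + 2r + 1 = 0, Roots: r = -1 (double root)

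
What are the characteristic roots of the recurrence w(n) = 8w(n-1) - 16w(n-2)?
Substitute w(n) = rⁿ and divide through by rⁿ⁻²: r² - 8r + 16 = 0
Factor: (r - 4)² = 0, so r = 4 (double root).
General solution: w(n) = (A + Bn)·4ⁿ

Characteristic: r² - 8r + 16 = 0, Roots: r = 4 (double root)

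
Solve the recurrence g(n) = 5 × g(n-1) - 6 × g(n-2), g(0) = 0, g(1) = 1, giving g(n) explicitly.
Recurrence: g(n) = 5 × g(n-1) - 6 × g(n-2), initial: g(0) = 0, g(1) = 1.
Characteristic equation: r² - 5r + 6 = 0, which factors as (r - 3)(r - 2) = 0, so r = 3, 2. General solution g(n) = A·3ⁿ + B·2ⁿ. From g(0) = 0: A + B = 0. From g(1) = 1: 3A + 2B = 1. Solving gives A = 1, B = -1.

g(n) = 3ⁿ - 2ⁿ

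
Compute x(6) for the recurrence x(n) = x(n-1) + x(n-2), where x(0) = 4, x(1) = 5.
Computing the sequence terms:
4, 5, 9, 14, 23, 37, 60

60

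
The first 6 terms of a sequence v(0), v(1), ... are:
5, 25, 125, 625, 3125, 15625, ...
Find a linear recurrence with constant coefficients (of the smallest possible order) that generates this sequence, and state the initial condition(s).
Look for the lowest-order linear relation among consecutive terms.
Observation: each term is 5× the previous.
Check at n=2: 5·25 = 125. ✓

v(n) = 5 × v(n-1), v(0) = 5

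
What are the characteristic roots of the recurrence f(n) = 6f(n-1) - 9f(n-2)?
Substitute f(n) = rⁿ and divide through by rⁿ⁻²: r² - 6r + 9 = 0
Factor: (r - 3)² = 0, so r = 3 (double root).
General solution: f(n) = (A + Bn)·3ⁿ

Characteristic: r² - 6r + 9 = 0, Roots: r = 3 (double root)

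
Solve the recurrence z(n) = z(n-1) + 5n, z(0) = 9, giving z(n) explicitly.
Recurrence: z(n) = z(n-1) + 5n, initial: z(0) = 9.
Telescoping: z(n) = z(0) + 5·Σᵢ₌₁ⁿ i = 9 + 5·n(n+1)/2.

z(n) = 5·n(n+1)/2 + 9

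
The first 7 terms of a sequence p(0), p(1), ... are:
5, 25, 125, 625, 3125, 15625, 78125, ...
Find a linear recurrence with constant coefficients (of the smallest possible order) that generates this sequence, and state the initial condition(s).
Look for the lowest-order linear relation among consecutive terms.
Observation: each term is 5× the previous.
Check at n=2: 5·25 = 125. ✓

p(n) = 5 × p(n-1), p(0) = 5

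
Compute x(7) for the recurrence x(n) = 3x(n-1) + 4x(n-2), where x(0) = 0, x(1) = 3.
Computing the sequence terms:
0, 3, 9, 39, 153, 615, 2457, 9831

9831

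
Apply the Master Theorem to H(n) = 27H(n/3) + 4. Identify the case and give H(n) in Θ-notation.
Master Theorem template: H(n) = a·H(n/b) + f(n).
Here: a=27, b=3, f(n)=4
Compute log_b(a) = log_3(27) = 3.
f(n) = 4 = O(n^(3-ε)) with ε = 3. Case 1: H(n) = Θ(n^log_b(a)) = Θ(n^3).

Case 1: H(n) = Θ(n^3)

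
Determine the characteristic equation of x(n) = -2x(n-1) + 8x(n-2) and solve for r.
Substitute x(n) = rⁿ and divide through by rⁿ⁻²: r² + 2r - 8 = 0
Factor: (r + 4)(r - 2) = 0, so r = -4, 2.
General solution: x(n) = A·(-4)ⁿ + B·2ⁿ

Characteristic: r² + 2r - 8 = 0, Roots: r = -4, 2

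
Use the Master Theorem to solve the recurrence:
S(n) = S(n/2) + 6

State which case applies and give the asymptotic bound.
Master Theorem template: S(n) = a·S(n/b) + f(n).
Here: a=1, b=2, f(n)=6
Compute log_b(a) = log_2(1) = 0.
f(n) = 6 = Θ(1). Case 2: S(n) = Θ(log n).

Case 2: S(n) = Θ(log n)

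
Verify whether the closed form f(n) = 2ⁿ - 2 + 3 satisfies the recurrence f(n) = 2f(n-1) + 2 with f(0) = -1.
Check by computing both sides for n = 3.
From the recurrence with f(0) = -1:
  f(0) = -1, f(1) = 0, f(2) = 2, f(3) = 6
  so the recurrence gives f(3) = 6.
From the proposed closed form f(n) = 2ⁿ - 2 + 3:
  f(3) = 9.
The recurrence gives 6 but the closed form gives 9, so the closed form does not satisfy the recurrence.

No, the closed form is incorrect.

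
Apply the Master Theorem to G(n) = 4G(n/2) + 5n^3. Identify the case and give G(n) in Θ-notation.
Master Theorem template: G(n) = a·G(n/b) + f(n).
Here: a=4, b=2, f(n)=5n^3
Compute log_b(a) = log_2(4) = 2.
f(n) = 5n^3 = Ω(n^(2+ε)) with ε = 1, and the regularity condition holds (a·f(n/b) = (a/b^3)·f(n) with a/b^3 = 2^-1 < 1). Case 3: G(n) = Θ(f(n)) = Θ(n^3).

Case 3: G(n) = Θ(n^3)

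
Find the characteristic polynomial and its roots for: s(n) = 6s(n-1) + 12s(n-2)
Substitute s(n) = rⁿ and divide through by rⁿ⁻²: r² - 6r - 12 = 0
Discriminant: 6² + 4·12 = 84, not a perfect square, so by the quadratic formula r = (6 ± √84)/2.
General solution: s(n) = A·r₁ⁿ + B·r₂ⁿ where r₁,r₂ = (6 ± √84)/2

Characteristic: r² - 6r - 12 = 0, Roots: r = (6 ± √84)/2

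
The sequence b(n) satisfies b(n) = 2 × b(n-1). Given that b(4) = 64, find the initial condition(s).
In general b(n) = 2ⁿ · b(0). At n = 4: b(0) = b(4) / 2^4 = 64 / 16 = 4.

b(0) = 4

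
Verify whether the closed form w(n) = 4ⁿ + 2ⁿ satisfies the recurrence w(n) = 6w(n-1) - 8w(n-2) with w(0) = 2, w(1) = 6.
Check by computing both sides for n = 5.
From the recurrence with w(0) = 2, w(1) = 6:
  w(0) = 2, w(1) = 6, w(2) = 20, w(3) = 72, w(4) = 272, w(5) = 1056
  so the recurrence gives w(5) = 1056.
From the proposed closed form w(n) = 4ⁿ + 2ⁿ:
  w(5) = 1056.
Both sides give 1056 at n = 5, and the initial condition(s) match, so the closed form is consistent.

Yes, the closed form is correct.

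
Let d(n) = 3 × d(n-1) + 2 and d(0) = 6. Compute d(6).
Computing step by step:
d(0) = 6
d(1) = 3 × 6 + 2 = 20
d(2) = 3 × 20 + 2 = 62
d(3) = 3 × 62 + 2 = 188
d(4) = 3 × 188 + 2 = 566
d(5) = 3 × 566 + 2 = 1700
d(6) = 3 × 1700 + 2 = 5102

5102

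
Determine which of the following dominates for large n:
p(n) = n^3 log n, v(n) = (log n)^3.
Comparing growth rates:
Growth-rate hierarchy: log n ≺ any polynomial ≺ any exponential cⁿ (c>1) ≺ n! ≺ nⁿ.
polynomial degree 3 (with log factor) dominates polylogarithmic (log n)^3 asymptotically.

p(n) grows faster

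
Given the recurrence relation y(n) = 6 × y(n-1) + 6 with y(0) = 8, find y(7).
Computing step by step:
y(0) = 8
y(1) = 6 × 8 + 6 = 54
y(2) = 6 × 54 + 6 = 330
y(3) = 6 × 330 + 6 = 1986
y(4) = 6 × 1986 + 6 = 11922
y(5) = 6 × 11922 + 6 = 71538
y(6) = 6 × 71538 + 6 = 429234
y(7) = 6 × 429234 + 6 = 2575410

2575410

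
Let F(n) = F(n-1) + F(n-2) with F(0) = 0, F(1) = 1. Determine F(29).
Computing the sequence terms:
0, 1, 1, 2, 3, 5, 8, 13, 21, 34, 55, 89, 144, 233, 377, 610, 987, 1597, 2584, 4181, 6765, 10946, 17711, 28657, 46368, 75025, 121393, 196418, 317811, 514229

514229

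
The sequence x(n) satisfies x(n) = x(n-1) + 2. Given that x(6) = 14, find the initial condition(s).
x(6) = x(0) + 6·2, so x(0) = 14 - 12 = 2.

x(0) = 2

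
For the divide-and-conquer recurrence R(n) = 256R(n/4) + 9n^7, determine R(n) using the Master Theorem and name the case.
Master Theorem template: R(n) = a·R(n/b) + f(n).
Here: a=256, b=4, f(n)=9n^7
Compute log_b(a) = log_4(256) = 4.
f(n) = 9n^7 = Ω(n^(4+ε)) with ε = 3, and the regularity condition holds (a·f(n/b) = (a/b^7)·f(n) with a/b^7 = 4^-3 < 1). Case 3: R(n) = Θ(f(n)) = Θ(n^7).

Case 3: R(n) = Θ(n^7)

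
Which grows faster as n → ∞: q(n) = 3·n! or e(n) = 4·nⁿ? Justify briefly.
Comparing growth rates:
Growth-rate hierarchy: log n ≺ any polynomial ≺ any exponential cⁿ (c>1) ≺ n! ≺ nⁿ.
super-exponential nⁿ dominates factorial asymptotically.

e(n) grows faster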